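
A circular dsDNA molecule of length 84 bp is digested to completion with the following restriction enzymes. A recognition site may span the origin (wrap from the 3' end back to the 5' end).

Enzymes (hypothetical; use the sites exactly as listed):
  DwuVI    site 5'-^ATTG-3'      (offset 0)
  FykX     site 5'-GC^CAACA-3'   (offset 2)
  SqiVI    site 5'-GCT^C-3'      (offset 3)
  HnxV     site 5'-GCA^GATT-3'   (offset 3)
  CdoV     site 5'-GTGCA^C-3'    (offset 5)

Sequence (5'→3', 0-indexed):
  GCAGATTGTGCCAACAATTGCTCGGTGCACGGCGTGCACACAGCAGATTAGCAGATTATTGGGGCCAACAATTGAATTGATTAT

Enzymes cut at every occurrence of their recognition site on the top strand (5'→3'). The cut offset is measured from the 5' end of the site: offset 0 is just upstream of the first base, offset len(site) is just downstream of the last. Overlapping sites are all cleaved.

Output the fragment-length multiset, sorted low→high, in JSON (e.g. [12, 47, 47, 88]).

[1,4,5,5,5,6,7,7,7,8,8,9,12]

Per-enzyme occurrences:
  DwuVI ATTG/0: at [4, 16, 57, 70, 75] ⇒ [4, 16, 57, 70, 75]
  FykX GCCAACA/2: at [9, 63] ⇒ [11, 65]
  SqiVI GCTC/3: at [19] ⇒ [22]
  HnxV GCAGATT/3: at [0, 42, 50] ⇒ [3, 45, 53]
  CdoV GTGCAC/5: at [24, 33] ⇒ [29, 38]

Pooled cuts: [3, 4, 11, 16, 22, 29, 38, 45, 53, 57, 65, 70, 75]

Fragments:
  3→4: 1 bp
  4→11: 7 bp
  11→16: 5 bp
  16→22: 6 bp
  22→29: 7 bp
  29→38: 9 bp
  38→45: 7 bp
  45→53: 8 bp
  53→57: 4 bp
  57→65: 8 bp
  65→70: 5 bp
  70→75: 5 bp
  75→3 (wrap): 84-75+3 = 12 bp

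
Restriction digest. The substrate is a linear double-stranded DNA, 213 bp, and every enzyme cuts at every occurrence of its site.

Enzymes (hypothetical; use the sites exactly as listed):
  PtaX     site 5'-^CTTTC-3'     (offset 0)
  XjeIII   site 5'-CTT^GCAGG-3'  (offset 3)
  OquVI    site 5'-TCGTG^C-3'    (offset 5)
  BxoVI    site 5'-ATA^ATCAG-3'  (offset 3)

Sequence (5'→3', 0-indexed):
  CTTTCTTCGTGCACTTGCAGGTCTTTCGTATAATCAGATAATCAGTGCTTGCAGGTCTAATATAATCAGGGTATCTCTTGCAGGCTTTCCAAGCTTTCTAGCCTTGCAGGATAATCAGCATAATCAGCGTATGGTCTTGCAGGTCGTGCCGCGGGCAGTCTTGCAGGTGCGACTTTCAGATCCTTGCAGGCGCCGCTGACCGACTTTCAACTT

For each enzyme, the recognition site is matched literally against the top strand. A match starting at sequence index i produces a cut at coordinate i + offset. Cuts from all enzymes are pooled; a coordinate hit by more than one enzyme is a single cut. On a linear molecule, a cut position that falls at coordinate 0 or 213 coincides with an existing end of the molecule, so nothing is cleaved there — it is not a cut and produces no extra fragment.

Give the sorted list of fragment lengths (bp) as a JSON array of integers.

[5,5,6,8,8,9,9,10,10,10,10,10,11,12,13,14,14,15,16,18]

Site scan:
  PtaX (CTTTC, off=0): starts [0, 22, 84, 93, 172, 203] → cuts [22, 84, 93, 172, 203] (position 0 is a terminus of the linear molecule — no cut)
  XjeIII (CTTGCAGG, off=3): starts [13, 47, 76, 102, 135, 159, 182] → cuts [16, 50, 79, 105, 138, 162, 185]
  OquVI (TCGTGC, off=5): starts [6, 143] → cuts [11, 148]
  BxoVI (ATAATCAG, off=3): starts [29, 37, 61, 110, 119] → cuts [32, 40, 64, 113, 122]

Pooled cuts: [11, 16, 22, 32, 40, 50, 64, 79, 84, 93, 105, 113, 122, 138, 148, 162, 172, 185, 203]

Fragments:
  [0,11): 11 bp
  [11,16): 5 bp
  [16,22): 6 bp
  [22,32): 10 bp
  [32,40): 8 bp
  [40,50): 10 bp
  [50,64): 14 bp
  [64,79): 15 bp
  [79,84): 5 bp
  [84,93): 9 bp
  [93,105): 12 bp
  [105,113): 8 bp
  [113,122): 9 bp
  [122,138): 16 bp
  [138,148): 10 bp
  [148,162): 14 bp
  [162,172): 10 bp
  [172,185): 13 bp
  [185,203): 18 bp
  [203,213): 10 bp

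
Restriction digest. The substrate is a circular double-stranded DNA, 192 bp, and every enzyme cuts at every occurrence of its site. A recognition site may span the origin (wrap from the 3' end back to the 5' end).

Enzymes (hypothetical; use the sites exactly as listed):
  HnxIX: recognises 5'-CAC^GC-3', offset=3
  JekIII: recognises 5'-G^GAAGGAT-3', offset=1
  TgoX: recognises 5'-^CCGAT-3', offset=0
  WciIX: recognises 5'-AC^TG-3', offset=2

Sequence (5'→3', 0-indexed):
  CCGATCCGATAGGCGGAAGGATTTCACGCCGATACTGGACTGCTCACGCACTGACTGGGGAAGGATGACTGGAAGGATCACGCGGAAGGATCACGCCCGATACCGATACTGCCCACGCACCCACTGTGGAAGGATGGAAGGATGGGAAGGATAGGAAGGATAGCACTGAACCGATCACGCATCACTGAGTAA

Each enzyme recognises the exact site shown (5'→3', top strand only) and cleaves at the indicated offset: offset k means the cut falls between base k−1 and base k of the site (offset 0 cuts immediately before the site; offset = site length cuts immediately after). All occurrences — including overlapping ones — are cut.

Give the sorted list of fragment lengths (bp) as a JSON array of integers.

[1,2,2,3,4,4,4,4,4,5,5,6,7,7,7,7,7,7,8,8,8,9,9,10,10,10,10,12,12]

Scan for sites:
  HnxIX CACGC/3: at [24, 44, 78, 91, 113, 175] ⇒ [27, 47, 81, 94, 116, 178]
  JekIII GGAAGGAT/1: at [14, 58, 70, 83, 127, 135, 144, 153] ⇒ [15, 59, 71, 84, 128, 136, 145, 154]
  TgoX CCGAT/0: at [0, 5, 28, 96, 102, 170] ⇒ [0, 5, 28, 96, 102, 170]
  WciIX ACTG/2: at [33, 38, 49, 53, 67, 107, 122, 164, 183] ⇒ [35, 40, 51, 55, 69, 109, 124, 166, 185]

Pooled cuts: [0, 5, 15, 27, 28, 35, 40, 47, 51, 55, 59, 69, 71, 81, 84, 94, 96, 102, 109, 116, 124, 128, 136, 145, 154, 166, 170, 178, 185]

Fragments:
  0→5: 5 bp
  5→15: 10 bp
  15→27: 12 bp
  27→28: 1 bp
  28→35: 7 bp
  35→40: 5 bp
  40→47: 7 bp
  47→51: 4 bp
  51→55: 4 bp
  55→59: 4 bp
  59→69: 10 bp
  69→71: 2 bp
  71→81: 10 bp
  81→84: 3 bp
  84→94: 10 bp
  94→96: 2 bp
  96→102: 6 bp
  102→109: 7 bp
  109→116: 7 bp
  116→124: 8 bp
  124→128: 4 bp
  128→136: 8 bp
  136→145: 9 bp
  145→154: 9 bp
  154→166: 12 bp
  166→170: 4 bp
  170→178: 8 bp
  178→185: 7 bp
  185→0 (wrap): 192-185+0 = 7 bp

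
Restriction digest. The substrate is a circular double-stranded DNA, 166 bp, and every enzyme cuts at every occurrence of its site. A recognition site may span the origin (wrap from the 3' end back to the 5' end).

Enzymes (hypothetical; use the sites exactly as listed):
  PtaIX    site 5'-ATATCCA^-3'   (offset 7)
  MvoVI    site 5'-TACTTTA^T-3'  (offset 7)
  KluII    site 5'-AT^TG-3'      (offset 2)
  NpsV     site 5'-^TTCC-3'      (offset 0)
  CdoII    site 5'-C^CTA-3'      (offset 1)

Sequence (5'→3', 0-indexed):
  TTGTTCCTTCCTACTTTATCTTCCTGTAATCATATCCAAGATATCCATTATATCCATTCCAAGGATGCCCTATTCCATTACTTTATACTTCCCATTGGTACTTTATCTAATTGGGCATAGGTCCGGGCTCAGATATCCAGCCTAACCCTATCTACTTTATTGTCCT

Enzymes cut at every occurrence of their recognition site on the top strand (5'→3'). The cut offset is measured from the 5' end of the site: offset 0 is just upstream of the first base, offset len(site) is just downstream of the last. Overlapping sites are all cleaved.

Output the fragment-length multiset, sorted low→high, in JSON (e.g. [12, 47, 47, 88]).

[1,2,2,3,3,3,4,6,6,7,8,9,9,9,10,12,13,13,18,28]

Scan for sites:
  PtaIX ATATCCA/7: at [31, 40, 49, 132] ⇒ [38, 47, 56, 139]
  MvoVI TACTTTAT/7: at [11, 78, 98, 152] ⇒ [18, 85, 105, 159]
  KluII ATTG/2: at [93, 109, 158] ⇒ [95, 111, 160]
  NpsV TTCC/0: at [3, 7, 20, 56, 72, 88] ⇒ [3, 7, 20, 56, 72, 88]
  CdoII CCTA/1: at [9, 68, 140, 146] ⇒ [10, 69, 141, 147]

Pooled cuts: [3, 7, 10, 18, 20, 38, 47, 56, 69, 72, 85, 88, 95, 105, 111, 139, 141, 147, 159, 160]

Fragment lengths:
  3→7: 4 bp
  7→10: 3 bp
  10→18: 8 bp
  18→20: 2 bp
  20→38: 18 bp
  38→47: 9 bp
  47→56: 9 bp
  56→69: 13 bp
  69→72: 3 bp
  72→85: 13 bp
  85→88: 3 bp
  88→95: 7 bp
  95→105: 10 bp
  105→111: 6 bp
  111→139: 28 bp
  139→141: 2 bp
  141→147: 6 bp
  147→159: 12 bp
  159→160: 1 bp
  160→3 (wrap): 166-160+3 = 9 bp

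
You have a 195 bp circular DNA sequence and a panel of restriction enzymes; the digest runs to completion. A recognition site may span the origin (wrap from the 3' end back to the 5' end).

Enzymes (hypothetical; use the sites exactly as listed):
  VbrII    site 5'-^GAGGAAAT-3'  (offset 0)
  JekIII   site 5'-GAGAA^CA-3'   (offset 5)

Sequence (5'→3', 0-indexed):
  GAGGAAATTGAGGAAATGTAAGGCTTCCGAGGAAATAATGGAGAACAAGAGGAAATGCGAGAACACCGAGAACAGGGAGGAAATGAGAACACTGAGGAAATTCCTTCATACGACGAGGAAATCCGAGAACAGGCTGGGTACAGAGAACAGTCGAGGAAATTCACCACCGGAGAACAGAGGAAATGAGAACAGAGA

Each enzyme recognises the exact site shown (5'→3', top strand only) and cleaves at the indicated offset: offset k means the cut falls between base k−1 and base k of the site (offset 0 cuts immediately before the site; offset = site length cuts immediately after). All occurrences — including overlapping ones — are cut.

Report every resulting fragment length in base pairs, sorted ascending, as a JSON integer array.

Site scan:
  VbrII GAGGAAAT/0: at [0, 9, 28, 48, 76, 93, 114, 152, 176] ⇒ [0, 9, 28, 48, 76, 93, 114, 152, 176]
  JekIII GAGAACA/5: at [40, 58, 67, 84, 124, 142, 169, 184] ⇒ [45, 63, 72, 89, 129, 147, 174, 189]

All cut coordinates (distinct, sorted): [0, 9, 28, 45, 48, 63, 72, 76, 89, 93, 114, 129, 147, 152, 174, 176, 189]

Fragments:
  0→9: 9 bp
  9→28: 19 bp
  28→45: 17 bp
  45→48: 3 bp
  48→63: 15 bp
  63→72: 9 bp
  72→76: 4 bp
  76→89: 13 bp
  89→93: 4 bp
  93→114: 21 bp
  114→129: 15 bp
  129→147: 18 bp
  147→152: 5 bp
  152→174: 22 bp
  174→176: 2 bp
  176→189: 13 bp
  189→0 (wrap): 195-189+0 = 6 bp

[2,3,4,4,5,6,9,9,13,13,15,15,17,18,19,21,22]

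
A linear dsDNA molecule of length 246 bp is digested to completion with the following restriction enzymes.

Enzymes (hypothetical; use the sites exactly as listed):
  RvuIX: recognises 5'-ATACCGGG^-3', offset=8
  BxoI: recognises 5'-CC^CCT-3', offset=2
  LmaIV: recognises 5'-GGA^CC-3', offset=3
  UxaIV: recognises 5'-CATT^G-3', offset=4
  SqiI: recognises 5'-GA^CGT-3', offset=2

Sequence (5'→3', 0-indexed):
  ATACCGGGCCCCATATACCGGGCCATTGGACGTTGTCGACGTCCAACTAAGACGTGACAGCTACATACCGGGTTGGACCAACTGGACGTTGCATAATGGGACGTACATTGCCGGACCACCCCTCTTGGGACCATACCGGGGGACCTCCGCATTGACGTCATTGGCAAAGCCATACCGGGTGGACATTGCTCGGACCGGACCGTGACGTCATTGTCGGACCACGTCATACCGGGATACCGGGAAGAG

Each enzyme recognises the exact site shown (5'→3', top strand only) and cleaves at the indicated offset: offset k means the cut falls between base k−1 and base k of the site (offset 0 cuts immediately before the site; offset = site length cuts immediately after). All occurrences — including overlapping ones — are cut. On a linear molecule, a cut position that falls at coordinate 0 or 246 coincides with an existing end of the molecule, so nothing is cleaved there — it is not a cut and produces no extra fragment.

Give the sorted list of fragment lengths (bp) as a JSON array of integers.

Per-enzyme occurrences:
  RvuIX (ATACCGGG, off=8): starts [0, 14, 64, 132, 171, 225, 233] → cuts [8, 22, 72, 140, 179, 233, 241]
  BxoI (CCCCT, off=2): starts [118] → cuts [120]
  LmaIV (GGACC, off=3): starts [74, 112, 127, 140, 191, 196, 215] → cuts [77, 115, 130, 143, 194, 199, 218]
  UxaIV (CATTG, off=4): starts [23, 105, 149, 158, 183, 208] → cuts [27, 109, 153, 162, 187, 212]
  SqiI (GACGT, off=2): starts [28, 37, 50, 84, 99, 153, 203] → cuts [30, 39, 52, 86, 101, 155, 205]

All cut coordinates (distinct, sorted): [8, 22, 27, 30, 39, 52, 72, 77, 86, 101, 109, 115, 120, 130, 140, 143, 153, 155, 162, 179, 187, 194, 199, 205, 212, 218, 233, 241]

Fragment lengths:
  [0,8): 8 bp
  [8,22): 14 bp
  [22,27): 5 bp
  [27,30): 3 bp
  [30,39): 9 bp
  [39,52): 13 bp
  [52,72): 20 bp
  [72,77): 5 bp
  [77,86): 9 bp
  [86,101): 15 bp
  [101,109): 8 bp
  [109,115): 6 bp
  [115,120): 5 bp
  [120,130): 10 bp
  [130,140): 10 bp
  [140,143): 3 bp
  [143,153): 10 bp
  [153,155): 2 bp
  [155,162): 7 bp
  [162,179): 17 bp
  [179,187): 8 bp
  [187,194): 7 bp
  [194,199): 5 bp
  [199,205): 6 bp
  [205,212): 7 bp
  [212,218): 6 bp
  [218,233): 15 bp
  [233,241): 8 bp
  [241,246): 5 bp

[2,3,3,5,5,5,5,5,6,6,6,7,7,7,8,8,8,8,9,9,10,10,10,13,14,15,15,17,20]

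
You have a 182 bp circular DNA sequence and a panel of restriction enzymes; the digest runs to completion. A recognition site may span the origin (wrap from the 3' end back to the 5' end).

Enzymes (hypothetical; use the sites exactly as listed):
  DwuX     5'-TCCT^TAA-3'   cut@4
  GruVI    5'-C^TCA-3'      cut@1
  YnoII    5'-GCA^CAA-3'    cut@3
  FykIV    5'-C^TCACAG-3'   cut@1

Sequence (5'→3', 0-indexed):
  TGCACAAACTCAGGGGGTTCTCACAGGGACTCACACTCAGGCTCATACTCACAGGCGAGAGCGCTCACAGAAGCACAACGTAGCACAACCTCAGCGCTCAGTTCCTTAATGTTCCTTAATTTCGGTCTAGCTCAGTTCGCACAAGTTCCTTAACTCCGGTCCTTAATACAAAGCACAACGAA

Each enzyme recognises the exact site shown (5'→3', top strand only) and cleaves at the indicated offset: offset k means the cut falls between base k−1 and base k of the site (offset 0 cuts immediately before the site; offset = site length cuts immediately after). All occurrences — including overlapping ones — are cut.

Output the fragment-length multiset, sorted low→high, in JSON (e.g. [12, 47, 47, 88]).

Per-enzyme occurrences:
  DwuX (TCCTTAA, off=4): starts [102, 112, 146, 159] → cuts [106, 116, 150, 163]
  GruVI (CTCA, off=1): starts [8, 19, 29, 35, 41, 47, 63, 89, 96, 130] → cuts [9, 20, 30, 36, 42, 48, 64, 90, 97, 131]
  YnoII (GCACAA, off=3): starts [1, 72, 82, 138, 172] → cuts [4, 75, 85, 141, 175]
  FykIV (CTCACAG, off=1): starts [19, 47, 63] → cuts [20, 48, 64]

Pooled cuts: [4, 9, 20, 30, 36, 42, 48, 64, 75, 85, 90, 97, 106, 116, 131, 141, 150, 163, 175]

Fragment lengths:
  4→9: 5 bp
  9→20: 11 bp
  20→30: 10 bp
  30→36: 6 bp
  36→42: 6 bp
  42→48: 6 bp
  48→64: 16 bp
  64→75: 11 bp
  75→85: 10 bp
  85→90: 5 bp
  90→97: 7 bp
  97→106: 9 bp
  106→116: 10 bp
  116→131: 15 bp
  131→141: 10 bp
  141→150: 9 bp
  150→163: 13 bp
  163→175: 12 bp
  175→4 (wrap): 182-175+4 = 11 bp

[5,5,6,6,6,7,9,9,10,10,10,10,11,11,11,12,13,15,16]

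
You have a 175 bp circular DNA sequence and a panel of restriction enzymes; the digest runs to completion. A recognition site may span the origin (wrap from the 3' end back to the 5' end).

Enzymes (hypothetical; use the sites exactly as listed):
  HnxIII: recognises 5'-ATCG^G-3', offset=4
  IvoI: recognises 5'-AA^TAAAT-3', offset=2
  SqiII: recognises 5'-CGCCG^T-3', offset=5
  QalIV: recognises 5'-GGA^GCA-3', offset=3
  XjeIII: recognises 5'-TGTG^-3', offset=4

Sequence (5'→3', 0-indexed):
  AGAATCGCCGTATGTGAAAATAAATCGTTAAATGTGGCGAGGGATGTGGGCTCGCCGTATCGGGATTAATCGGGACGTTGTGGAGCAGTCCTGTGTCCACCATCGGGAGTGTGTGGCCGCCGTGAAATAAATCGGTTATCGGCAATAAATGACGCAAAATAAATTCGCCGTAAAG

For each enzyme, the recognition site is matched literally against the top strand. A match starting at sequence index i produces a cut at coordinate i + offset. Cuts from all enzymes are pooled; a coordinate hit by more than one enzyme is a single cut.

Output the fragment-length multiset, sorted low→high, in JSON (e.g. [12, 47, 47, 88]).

[2,2,4,4,5,5,6,7,7,7,8,9,10,10,10,11,11,12,14,15,16]

Scan for sites:
  HnxIII (ATCGG, off=4): starts [58, 68, 101, 130, 137] → cuts [62, 72, 105, 134, 141]
  IvoI (AATAAAT, off=2): starts [18, 125, 143, 157] → cuts [20, 127, 145, 159]
  SqiII (CGCCGT, off=5): starts [5, 52, 117, 165] → cuts [10, 57, 122, 170]
  QalIV (GGAGCA, off=3): starts [81] → cuts [84]
  XjeIII (TGTG, off=4): starts [12, 32, 44, 78, 91, 109, 111] → cuts [16, 36, 48, 82, 95, 113, 115]

All cut coordinates (distinct, sorted): [10, 16, 20, 36, 48, 57, 62, 72, 82, 84, 95, 105, 113, 115, 122, 127, 134, 141, 145, 159, 170]

Fragments:
  10→16: 6 bp
  16→20: 4 bp
  20→36: 16 bp
  36→48: 12 bp
  48→57: 9 bp
  57→62: 5 bp
  62→72: 10 bp
  72→82: 10 bp
  82→84: 2 bp
  84→95: 11 bp
  95→105: 10 bp
  105→113: 8 bp
  113→115: 2 bp
  115→122: 7 bp
  122→127: 5 bp
  127→134: 7 bp
  134→141: 7 bp
  141→145: 4 bp
  145→159: 14 bp
  159→170: 11 bp
  170→10 (wrap): 175-170+10 = 15 bp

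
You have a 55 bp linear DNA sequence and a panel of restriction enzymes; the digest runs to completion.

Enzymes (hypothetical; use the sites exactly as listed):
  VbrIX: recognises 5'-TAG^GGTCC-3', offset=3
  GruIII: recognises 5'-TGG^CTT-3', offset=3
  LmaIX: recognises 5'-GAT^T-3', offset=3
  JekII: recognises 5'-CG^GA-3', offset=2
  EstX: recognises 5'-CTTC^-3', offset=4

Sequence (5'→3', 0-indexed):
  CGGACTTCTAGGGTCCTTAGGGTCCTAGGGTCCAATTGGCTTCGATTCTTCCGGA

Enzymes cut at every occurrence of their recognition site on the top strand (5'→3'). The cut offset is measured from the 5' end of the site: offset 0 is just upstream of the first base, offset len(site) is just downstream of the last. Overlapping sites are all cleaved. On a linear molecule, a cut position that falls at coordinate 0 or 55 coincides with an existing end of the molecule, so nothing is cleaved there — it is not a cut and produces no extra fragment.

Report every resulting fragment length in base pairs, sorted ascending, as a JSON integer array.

Per-enzyme occurrences:
  VbrIX (TAGGGTCC, off=3): starts [8, 17, 25] → cuts [11, 20, 28]
  GruIII (TGGCTT, off=3): starts [36] → cuts [39]
  LmaIX (GATT, off=3): starts [43] → cuts [46]
  JekII (CGGA, off=2): starts [0, 51] → cuts [2, 53]
  EstX (CTTC, off=4): starts [4, 39, 47] → cuts [8, 43, 51]

All cut coordinates (distinct, sorted): [2, 8, 11, 20, 28, 39, 43, 46, 51, 53]

Fragments:
  [0,2): 2 bp
  [2,8): 6 bp
  [8,11): 3 bp
  [11,20): 9 bp
  [20,28): 8 bp
  [28,39): 11 bp
  [39,43): 4 bp
  [43,46): 3 bp
  [46,51): 5 bp
  [51,53): 2 bp
  [53,55): 2 bp

[2,2,2,3,3,4,5,6,8,9,11]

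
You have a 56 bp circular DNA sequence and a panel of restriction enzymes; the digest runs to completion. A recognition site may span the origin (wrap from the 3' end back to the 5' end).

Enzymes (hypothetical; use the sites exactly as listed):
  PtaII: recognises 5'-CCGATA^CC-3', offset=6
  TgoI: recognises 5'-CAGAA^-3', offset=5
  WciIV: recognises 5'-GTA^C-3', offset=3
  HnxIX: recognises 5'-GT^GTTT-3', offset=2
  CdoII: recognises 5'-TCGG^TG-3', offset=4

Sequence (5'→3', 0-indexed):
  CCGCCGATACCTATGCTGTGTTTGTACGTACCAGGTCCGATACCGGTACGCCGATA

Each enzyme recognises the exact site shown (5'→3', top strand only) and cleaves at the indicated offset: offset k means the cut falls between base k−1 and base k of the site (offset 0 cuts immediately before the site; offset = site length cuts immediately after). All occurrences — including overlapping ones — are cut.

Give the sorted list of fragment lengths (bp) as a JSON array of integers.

Site scan:
  PtaII CCGATACC/6: at [3, 36, 50] ⇒ [0, 9, 42]
  TgoI (CAGAA, off=5): no sites
  WciIV GTAC/3: at [23, 27, 45] ⇒ [26, 30, 48]
  HnxIX GTGTTT/2: at [17] ⇒ [19]
  CdoII (TCGGTG, off=4): no sites

All cut coordinates (distinct, sorted): [0, 9, 19, 26, 30, 42, 48]

Fragment lengths:
  0→9: 9 bp
  9→19: 10 bp
  19→26: 7 bp
  26→30: 4 bp
  30→42: 12 bp
  42→48: 6 bp
  48→0 (wrap): 56-48+0 = 8 bp

[4,6,7,8,9,10,12]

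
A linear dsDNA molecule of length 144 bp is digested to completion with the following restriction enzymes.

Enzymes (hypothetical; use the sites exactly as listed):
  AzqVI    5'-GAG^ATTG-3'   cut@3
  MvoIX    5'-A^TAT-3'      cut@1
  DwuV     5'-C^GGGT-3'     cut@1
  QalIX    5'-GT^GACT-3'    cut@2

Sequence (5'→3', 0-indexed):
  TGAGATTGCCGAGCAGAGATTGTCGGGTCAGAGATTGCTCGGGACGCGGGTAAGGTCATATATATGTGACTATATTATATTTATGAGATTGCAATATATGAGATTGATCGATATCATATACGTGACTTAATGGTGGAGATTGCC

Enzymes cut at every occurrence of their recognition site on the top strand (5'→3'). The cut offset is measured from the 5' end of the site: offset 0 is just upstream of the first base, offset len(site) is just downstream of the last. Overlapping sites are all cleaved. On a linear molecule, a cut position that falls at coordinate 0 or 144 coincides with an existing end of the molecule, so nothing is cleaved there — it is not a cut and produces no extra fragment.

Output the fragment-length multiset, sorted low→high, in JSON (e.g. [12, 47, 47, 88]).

[2,2,2,4,5,5,5,5,6,6,6,7,7,9,9,10,11,14,14,15]

Per-enzyme occurrences:
  AzqVI (GAGATTG, off=3): starts [1, 15, 30, 84, 99, 135] → cuts [4, 18, 33, 87, 102, 138]
  MvoIX (ATAT, off=1): starts [57, 59, 61, 71, 76, 93, 95, 110, 115] → cuts [58, 60, 62, 72, 77, 94, 96, 111, 116]
  DwuV (CGGGT, off=1): starts [23, 46] → cuts [24, 47]
  QalIX (GTGACT, off=2): starts [65, 121] → cuts [67, 123]

Pooled cuts: [4, 18, 24, 33, 47, 58, 60, 62, 67, 72, 77, 87, 94, 96, 102, 111, 116, 123, 138]

Fragment lengths:
  [0,4): 4 bp
  [4,18): 14 bp
  [18,24): 6 bp
  [24,33): 9 bp
  [33,47): 14 bp
  [47,58): 11 bp
  [58,60): 2 bp
  [60,62): 2 bp
  [62,67): 5 bp
  [67,72): 5 bp
  [72,77): 5 bp
  [77,87): 10 bp
  [87,94): 7 bp
  [94,96): 2 bp
  [96,102): 6 bp
  [102,111): 9 bp
  [111,116): 5 bp
  [116,123): 7 bp
  [123,138): 15 bp
  [138,144): 6 bp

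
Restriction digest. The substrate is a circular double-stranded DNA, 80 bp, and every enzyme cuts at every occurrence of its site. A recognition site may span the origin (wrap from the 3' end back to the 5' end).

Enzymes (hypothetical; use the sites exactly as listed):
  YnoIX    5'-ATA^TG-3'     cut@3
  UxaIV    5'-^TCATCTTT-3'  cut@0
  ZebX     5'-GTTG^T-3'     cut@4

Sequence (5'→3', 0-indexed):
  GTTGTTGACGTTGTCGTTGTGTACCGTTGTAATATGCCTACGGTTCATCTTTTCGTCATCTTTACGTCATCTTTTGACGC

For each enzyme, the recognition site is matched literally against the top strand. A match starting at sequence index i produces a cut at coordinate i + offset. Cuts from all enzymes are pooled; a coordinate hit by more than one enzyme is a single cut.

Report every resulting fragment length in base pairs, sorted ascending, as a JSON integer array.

[5,6,9,10,10,11,11,18]

Site scan:
  YnoIX ATATG/3: at [31] ⇒ [34]
  UxaIV TCATCTTT/0: at [44, 55, 66] ⇒ [44, 55, 66]
  ZebX GTTGT/4: at [0, 9, 15, 25] ⇒ [4, 13, 19, 29]

Pooled cuts: [4, 13, 19, 29, 34, 44, 55, 66]

Fragment lengths:
  4→13: 9 bp
  13→19: 6 bp
  19→29: 10 bp
  29→34: 5 bp
  34→44: 10 bp
  44→55: 11 bp
  55→66: 11 bp
  66→4 (wrap): 80-66+4 = 18 bp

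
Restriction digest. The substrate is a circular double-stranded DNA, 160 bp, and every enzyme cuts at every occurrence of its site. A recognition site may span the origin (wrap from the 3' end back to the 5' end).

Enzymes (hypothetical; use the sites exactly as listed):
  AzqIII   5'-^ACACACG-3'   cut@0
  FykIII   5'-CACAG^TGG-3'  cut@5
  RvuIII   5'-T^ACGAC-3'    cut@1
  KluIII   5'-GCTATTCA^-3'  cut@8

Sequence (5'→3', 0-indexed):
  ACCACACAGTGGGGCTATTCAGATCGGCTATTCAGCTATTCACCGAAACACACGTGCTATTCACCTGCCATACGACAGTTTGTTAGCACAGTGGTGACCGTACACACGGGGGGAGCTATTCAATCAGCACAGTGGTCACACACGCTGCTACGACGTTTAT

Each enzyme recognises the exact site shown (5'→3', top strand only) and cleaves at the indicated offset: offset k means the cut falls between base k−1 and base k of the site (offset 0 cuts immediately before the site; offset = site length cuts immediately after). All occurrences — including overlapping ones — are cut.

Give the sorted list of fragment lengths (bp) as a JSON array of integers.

[5,5,8,8,10,10,12,12,13,16,20,20,21]

Scan for sites:
  AzqIII (ACACACG, off=0): starts [47, 101, 137] → cuts [47, 101, 137]
  FykIII (CACAGTGG, off=5): starts [4, 86, 127] → cuts [9, 91, 132]
  RvuIII (TACGAC, off=1): starts [70, 148] → cuts [71, 149]
  KluIII (GCTATTCA, off=8): starts [13, 26, 34, 55, 114] → cuts [21, 34, 42, 63, 122]

Pooled cuts: [9, 21, 34, 42, 47, 63, 71, 91, 101, 122, 132, 137, 149]

Fragment lengths:
  9→21: 12 bp
  21→34: 13 bp
  34→42: 8 bp
  42→47: 5 bp
  47→63: 16 bp
  63→71: 8 bp
  71→91: 20 bp
  91→101: 10 bp
  101→122: 21 bp
  122→132: 10 bp
  132→137: 5 bp
  137→149: 12 bp
  149→9 (wrap): 160-149+9 = 20 bp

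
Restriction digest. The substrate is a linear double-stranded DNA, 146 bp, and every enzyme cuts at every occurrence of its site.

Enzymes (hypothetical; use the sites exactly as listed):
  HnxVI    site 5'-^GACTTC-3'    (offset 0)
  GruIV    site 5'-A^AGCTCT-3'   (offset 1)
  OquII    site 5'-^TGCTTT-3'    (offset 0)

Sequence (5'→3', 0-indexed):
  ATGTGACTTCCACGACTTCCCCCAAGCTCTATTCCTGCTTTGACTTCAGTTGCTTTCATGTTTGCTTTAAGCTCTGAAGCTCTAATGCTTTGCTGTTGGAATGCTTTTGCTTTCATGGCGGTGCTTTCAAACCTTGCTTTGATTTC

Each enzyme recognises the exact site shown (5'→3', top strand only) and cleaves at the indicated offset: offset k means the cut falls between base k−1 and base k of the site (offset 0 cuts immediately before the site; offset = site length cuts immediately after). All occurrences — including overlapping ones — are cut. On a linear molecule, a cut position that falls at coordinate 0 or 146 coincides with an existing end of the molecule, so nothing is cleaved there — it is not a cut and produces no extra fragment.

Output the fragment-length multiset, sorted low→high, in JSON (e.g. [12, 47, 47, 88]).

Site scan:
  HnxVI (GACTTC, off=0): starts [4, 13, 41] → cuts [4, 13, 41]
  GruIV (AAGCTCT, off=1): starts [23, 68, 76] → cuts [24, 69, 77]
  OquII (TGCTTT, off=0): starts [35, 50, 62, 85, 101, 107, 121, 134] → cuts [35, 50, 62, 85, 101, 107, 121, 134]

All cut coordinates (distinct, sorted): [4, 13, 24, 35, 41, 50, 62, 69, 77, 85, 101, 107, 121, 134]

Fragments:
  [0,4): 4 bp
  [4,13): 9 bp
  [13,24): 11 bp
  [24,35): 11 bp
  [35,41): 6 bp
  [41,50): 9 bp
  [50,62): 12 bp
  [62,69): 7 bp
  [69,77): 8 bp
  [77,85): 8 bp
  [85,101): 16 bp
  [101,107): 6 bp
  [107,121): 14 bp
  [121,134): 13 bp
  [134,146): 12 bp

[4,6,6,7,8,8,9,9,11,11,12,12,13,14,16]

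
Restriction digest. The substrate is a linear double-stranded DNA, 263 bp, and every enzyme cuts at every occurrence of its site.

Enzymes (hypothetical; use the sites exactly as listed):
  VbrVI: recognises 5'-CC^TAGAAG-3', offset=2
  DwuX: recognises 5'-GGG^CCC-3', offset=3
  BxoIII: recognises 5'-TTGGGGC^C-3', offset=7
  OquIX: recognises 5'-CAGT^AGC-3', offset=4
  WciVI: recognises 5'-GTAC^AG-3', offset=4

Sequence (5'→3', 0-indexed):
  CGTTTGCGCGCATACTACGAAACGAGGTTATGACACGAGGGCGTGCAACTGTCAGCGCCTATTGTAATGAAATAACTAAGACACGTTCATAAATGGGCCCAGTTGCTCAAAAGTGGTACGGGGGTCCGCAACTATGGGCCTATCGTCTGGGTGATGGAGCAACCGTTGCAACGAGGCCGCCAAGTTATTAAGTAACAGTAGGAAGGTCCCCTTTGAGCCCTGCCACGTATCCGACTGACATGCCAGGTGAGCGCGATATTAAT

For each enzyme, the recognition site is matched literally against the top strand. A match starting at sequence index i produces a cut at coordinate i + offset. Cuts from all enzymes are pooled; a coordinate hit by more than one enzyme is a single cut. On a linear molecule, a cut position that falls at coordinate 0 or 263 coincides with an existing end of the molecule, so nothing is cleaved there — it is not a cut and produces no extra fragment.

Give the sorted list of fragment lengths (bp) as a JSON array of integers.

[97,166]

Site scan:
  VbrVI (CCTAGAAG, off=2): no sites
  DwuX GGGCCC/3: at [94] ⇒ [97]
  BxoIII (TTGGGGCC, off=7): no sites
  OquIX (CAGTAGC, off=4): no sites
  WciVI (GTACAG, off=4): no sites

Pooled cuts: [97]

Fragment lengths:
  [0,97): 97 bp
  [97,263): 166 bp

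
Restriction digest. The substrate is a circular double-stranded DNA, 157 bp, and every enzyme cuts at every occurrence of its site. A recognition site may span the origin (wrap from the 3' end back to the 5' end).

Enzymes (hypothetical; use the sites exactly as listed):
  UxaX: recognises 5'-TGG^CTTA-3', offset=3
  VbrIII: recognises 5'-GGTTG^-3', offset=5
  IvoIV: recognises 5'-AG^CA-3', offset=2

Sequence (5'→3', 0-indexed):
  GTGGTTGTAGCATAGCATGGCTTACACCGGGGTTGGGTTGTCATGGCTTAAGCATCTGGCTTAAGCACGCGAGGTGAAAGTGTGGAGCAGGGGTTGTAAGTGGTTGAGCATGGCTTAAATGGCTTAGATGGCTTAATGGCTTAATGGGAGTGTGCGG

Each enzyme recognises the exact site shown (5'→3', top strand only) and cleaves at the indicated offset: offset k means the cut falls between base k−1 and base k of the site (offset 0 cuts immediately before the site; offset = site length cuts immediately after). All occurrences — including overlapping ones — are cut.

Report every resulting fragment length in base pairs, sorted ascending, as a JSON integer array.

[2,3,5,5,5,5,6,6,6,7,8,9,9,9,10,15,22,25]

Site scan:
  UxaX TGGCTTA/3: at [17, 43, 56, 110, 119, 128, 136] ⇒ [20, 46, 59, 113, 122, 131, 139]
  VbrIII GGTTG/5: at [2, 30, 35, 91, 101] ⇒ [7, 35, 40, 96, 106]
  IvoIV AGCA/2: at [8, 13, 50, 63, 85, 106] ⇒ [10, 15, 52, 65, 87, 108]

Pooled cuts: [7, 10, 15, 20, 35, 40, 46, 52, 59, 65, 87, 96, 106, 108, 113, 122, 131, 139]

Fragments:
  7→10: 3 bp
  10→15: 5 bp
  15→20: 5 bp
  20→35: 15 bp
  35→40: 5 bp
  40→46: 6 bp
  46→52: 6 bp
  52→59: 7 bp
  59→65: 6 bp
  65→87: 22 bp
  87→96: 9 bp
  96→106: 10 bp
  106→108: 2 bp
  108→113: 5 bp
  113→122: 9 bp
  122→131: 9 bp
  131→139: 8 bp
  139→7 (wrap): 157-139+7 = 25 bp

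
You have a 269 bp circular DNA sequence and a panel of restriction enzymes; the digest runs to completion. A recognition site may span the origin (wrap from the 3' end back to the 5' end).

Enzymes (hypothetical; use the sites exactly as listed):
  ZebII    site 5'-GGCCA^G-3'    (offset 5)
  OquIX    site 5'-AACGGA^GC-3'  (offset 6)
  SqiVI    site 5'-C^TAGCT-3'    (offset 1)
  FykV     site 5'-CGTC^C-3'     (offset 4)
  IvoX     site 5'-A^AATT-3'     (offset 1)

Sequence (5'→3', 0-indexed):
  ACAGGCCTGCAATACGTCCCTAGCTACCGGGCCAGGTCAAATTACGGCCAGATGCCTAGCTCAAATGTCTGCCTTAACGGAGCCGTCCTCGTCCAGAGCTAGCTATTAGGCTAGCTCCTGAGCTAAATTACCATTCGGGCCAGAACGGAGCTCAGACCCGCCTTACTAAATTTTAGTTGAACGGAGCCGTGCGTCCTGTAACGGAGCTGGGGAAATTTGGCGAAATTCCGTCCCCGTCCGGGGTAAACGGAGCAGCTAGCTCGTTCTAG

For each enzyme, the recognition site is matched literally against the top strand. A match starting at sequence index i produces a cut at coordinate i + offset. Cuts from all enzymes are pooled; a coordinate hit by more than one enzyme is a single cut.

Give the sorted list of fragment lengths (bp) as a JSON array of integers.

[2,5,5,6,6,6,6,6,7,8,9,10,10,10,11,12,13,14,14,17,17,19,25,31]

Site scan:
  ZebII (GGCCAG, off=5): starts [29, 45, 137] → cuts [34, 50, 142]
  OquIX (AACGGAGC, off=6): starts [75, 143, 179, 199, 245] → cuts [81, 149, 185, 205, 251]
  SqiVI (CTAGCT, off=1): starts [19, 55, 98, 110, 255] → cuts [20, 56, 99, 111, 256]
  FykV (CGTCC, off=4): starts [14, 83, 89, 191, 228, 234] → cuts [18, 87, 93, 195, 232, 238]
  IvoX (AAATT, off=1): starts [38, 124, 167, 212, 222] → cuts [39, 125, 168, 213, 223]

Pooled cuts: [18, 20, 34, 39, 50, 56, 81, 87, 93, 99, 111, 125, 142, 149, 168, 185, 195, 205, 213, 223, 232, 238, 251, 256]

Fragments:
  18→20: 2 bp
  20→34: 14 bp
  34→39: 5 bp
  39→50: 11 bp
  50→56: 6 bp
  56→81: 25 bp
  81→87: 6 bp
  87→93: 6 bp
  93→99: 6 bp
  99→111: 12 bp
  111→125: 14 bp
  125→142: 17 bp
  142→149: 7 bp
  149→168: 19 bp
  168→185: 17 bp
  185→195: 10 bp
  195→205: 10 bp
  205→213: 8 bp
  213→223: 10 bp
  223→232: 9 bp
  232→238: 6 bp
  238→251: 13 bp
  251→256: 5 bp
  256→18 (wrap): 269-256+18 = 31 bp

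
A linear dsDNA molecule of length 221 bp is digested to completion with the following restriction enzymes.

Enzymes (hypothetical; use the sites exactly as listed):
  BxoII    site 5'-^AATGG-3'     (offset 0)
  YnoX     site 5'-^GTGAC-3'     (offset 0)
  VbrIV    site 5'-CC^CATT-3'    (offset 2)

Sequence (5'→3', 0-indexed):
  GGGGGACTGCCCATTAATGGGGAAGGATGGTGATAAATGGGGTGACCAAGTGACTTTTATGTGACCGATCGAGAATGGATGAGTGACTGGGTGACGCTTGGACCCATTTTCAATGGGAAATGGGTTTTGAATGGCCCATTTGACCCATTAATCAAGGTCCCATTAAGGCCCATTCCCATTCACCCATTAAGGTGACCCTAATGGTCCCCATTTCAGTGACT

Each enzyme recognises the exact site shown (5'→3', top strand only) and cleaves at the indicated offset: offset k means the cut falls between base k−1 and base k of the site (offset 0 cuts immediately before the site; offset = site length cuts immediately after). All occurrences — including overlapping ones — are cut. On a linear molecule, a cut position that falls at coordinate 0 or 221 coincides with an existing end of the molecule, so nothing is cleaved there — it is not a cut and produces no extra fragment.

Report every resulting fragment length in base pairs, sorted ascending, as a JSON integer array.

[4,6,6,6,7,7,7,7,7,8,8,8,8,9,9,9,10,11,11,11,13,14,15,20]

Scan for sites:
  BxoII (AATGG, off=0): starts [15, 35, 73, 111, 118, 129, 199] → cuts [15, 35, 73, 111, 118, 129, 199]
  YnoX (GTGAC, off=0): starts [41, 49, 60, 82, 90, 191, 215] → cuts [41, 49, 60, 82, 90, 191, 215]
  VbrIV (CCCATT, off=2): starts [9, 102, 134, 143, 158, 168, 174, 182, 206] → cuts [11, 104, 136, 145, 160, 170, 176, 184, 208]

All cut coordinates (distinct, sorted): [11, 15, 35, 41, 49, 60, 73, 82, 90, 104, 111, 118, 129, 136, 145, 160, 170, 176, 184, 191, 199, 208, 215]

Fragments:
  [0,11): 11 bp
  [11,15): 4 bp
  [15,35): 20 bp
  [35,41): 6 bp
  [41,49): 8 bp
  [49,60): 11 bp
  [60,73): 13 bp
  [73,82): 9 bp
  [82,90): 8 bp
  [90,104): 14 bp
  [104,111): 7 bp
  [111,118): 7 bp
  [118,129): 11 bp
  [129,136): 7 bp
  [136,145): 9 bp
  [145,160): 15 bp
  [160,170): 10 bp
  [170,176): 6 bp
  [176,184): 8 bp
  [184,191): 7 bp
  [191,199): 8 bp
  [199,208): 9 bp
  [208,215): 7 bp
  [215,221): 6 bp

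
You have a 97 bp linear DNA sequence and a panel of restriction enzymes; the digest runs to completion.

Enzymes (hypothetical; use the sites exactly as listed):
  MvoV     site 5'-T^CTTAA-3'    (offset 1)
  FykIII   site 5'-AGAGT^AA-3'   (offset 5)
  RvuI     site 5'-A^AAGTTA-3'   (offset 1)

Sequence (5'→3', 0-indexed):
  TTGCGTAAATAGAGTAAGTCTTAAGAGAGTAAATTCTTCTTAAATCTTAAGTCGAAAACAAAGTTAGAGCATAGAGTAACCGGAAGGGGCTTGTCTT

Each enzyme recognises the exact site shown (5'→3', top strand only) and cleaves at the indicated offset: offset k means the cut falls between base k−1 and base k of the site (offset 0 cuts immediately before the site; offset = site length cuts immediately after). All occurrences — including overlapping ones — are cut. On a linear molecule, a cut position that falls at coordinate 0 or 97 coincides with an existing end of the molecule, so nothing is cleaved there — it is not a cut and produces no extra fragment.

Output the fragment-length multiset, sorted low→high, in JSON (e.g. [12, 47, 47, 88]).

[4,7,8,11,15,15,17,20]

Per-enzyme occurrences:
  MvoV TCTTAA/1: at [18, 37, 44] ⇒ [19, 38, 45]
  FykIII AGAGTAA/5: at [10, 25, 72] ⇒ [15, 30, 77]
  RvuI AAAGTTA/1: at [59] ⇒ [60]

Pooled cuts: [15, 19, 30, 38, 45, 60, 77]

Fragments:
  [0,15): 15 bp
  [15,19): 4 bp
  [19,30): 11 bp
  [30,38): 8 bp
  [38,45): 7 bp
  [45,60): 15 bp
  [60,77): 17 bp
  [77,97): 20 bp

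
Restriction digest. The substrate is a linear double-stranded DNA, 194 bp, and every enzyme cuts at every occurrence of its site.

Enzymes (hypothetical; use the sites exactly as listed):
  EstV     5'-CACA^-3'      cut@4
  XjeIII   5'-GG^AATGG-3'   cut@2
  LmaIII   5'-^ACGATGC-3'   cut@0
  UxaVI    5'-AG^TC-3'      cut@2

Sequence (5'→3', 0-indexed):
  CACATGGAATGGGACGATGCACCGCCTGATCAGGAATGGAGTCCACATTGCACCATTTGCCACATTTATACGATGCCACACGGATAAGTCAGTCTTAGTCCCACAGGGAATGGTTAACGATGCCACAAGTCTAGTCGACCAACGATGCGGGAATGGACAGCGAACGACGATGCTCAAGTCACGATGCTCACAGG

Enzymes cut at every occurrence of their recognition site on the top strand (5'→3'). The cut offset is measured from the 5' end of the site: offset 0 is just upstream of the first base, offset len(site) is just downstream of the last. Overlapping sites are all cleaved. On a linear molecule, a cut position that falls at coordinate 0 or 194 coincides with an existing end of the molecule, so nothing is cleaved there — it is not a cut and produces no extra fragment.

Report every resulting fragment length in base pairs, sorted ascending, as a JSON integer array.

[2,2,2,3,3,4,4,5,5,6,6,6,7,7,7,8,8,10,11,11,12,12,15,17,21]

Site scan:
  EstV CACA/4: at [0, 43, 60, 76, 101, 123, 188] ⇒ [4, 47, 64, 80, 105, 127, 192]
  XjeIII GGAATGG/2: at [5, 32, 106, 149] ⇒ [7, 34, 108, 151]
  LmaIII ACGATGC/0: at [13, 69, 116, 141, 166, 180] ⇒ [13, 69, 116, 141, 166, 180]
  UxaVI AGTC/2: at [39, 86, 90, 96, 127, 132, 176] ⇒ [41, 88, 92, 98, 129, 134, 178]

Pooled cuts: [4, 7, 13, 34, 41, 47, 64, 69, 80, 88, 92, 98, 105, 108, 116, 127, 129, 134, 141, 151, 166, 178, 180, 192]

Fragments:
  [0,4): 4 bp
  [4,7): 3 bp
  [7,13): 6 bp
  [13,34): 21 bp
  [34,41): 7 bp
  [41,47): 6 bp
  [47,64): 17 bp
  [64,69): 5 bp
  [69,80): 11 bp
  [80,88): 8 bp
  [88,92): 4 bp
  [92,98): 6 bp
  [98,105): 7 bp
  [105,108): 3 bp
  [108,116): 8 bp
  [116,127): 11 bp
  [127,129): 2 bp
  [129,134): 5 bp
  [134,141): 7 bp
  [141,151): 10 bp
  [151,166): 15 bp
  [166,178): 12 bp
  [178,180): 2 bp
  [180,192): 12 bp
  [192,194): 2 bp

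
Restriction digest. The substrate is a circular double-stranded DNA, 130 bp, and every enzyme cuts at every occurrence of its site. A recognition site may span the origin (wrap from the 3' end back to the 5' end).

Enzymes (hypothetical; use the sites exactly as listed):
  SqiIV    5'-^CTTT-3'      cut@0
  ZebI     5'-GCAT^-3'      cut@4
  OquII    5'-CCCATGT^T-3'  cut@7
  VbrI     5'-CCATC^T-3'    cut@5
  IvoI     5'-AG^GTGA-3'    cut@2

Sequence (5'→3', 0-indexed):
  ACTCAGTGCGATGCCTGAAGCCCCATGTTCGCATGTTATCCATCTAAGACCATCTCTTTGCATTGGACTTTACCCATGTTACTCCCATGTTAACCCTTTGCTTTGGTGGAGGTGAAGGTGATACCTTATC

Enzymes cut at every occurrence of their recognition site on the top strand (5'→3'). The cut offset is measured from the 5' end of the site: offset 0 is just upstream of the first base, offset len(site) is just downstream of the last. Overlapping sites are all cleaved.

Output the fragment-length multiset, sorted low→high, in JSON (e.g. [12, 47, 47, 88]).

[1,4,5,5,6,6,8,10,10,11,11,12,41]

Per-enzyme occurrences:
  SqiIV CTTT/0: at [55, 67, 95, 100] ⇒ [55, 67, 95, 100]
  ZebI GCAT/4: at [30, 59] ⇒ [34, 63]
  OquII CCCATGTT/7: at [21, 72, 83] ⇒ [28, 79, 90]
  VbrI CCATCT/5: at [39, 49] ⇒ [44, 54]
  IvoI AGGTGA/2: at [109, 115] ⇒ [111, 117]

Pooled cuts: [28, 34, 44, 54, 55, 63, 67, 79, 90, 95, 100, 111, 117]

Fragments:
  28→34: 6 bp
  34→44: 10 bp
  44→54: 10 bp
  54→55: 1 bp
  55→63: 8 bp
  63→67: 4 bp
  67→79: 12 bp
  79→90: 11 bp
  90→95: 5 bp
  95→100: 5 bp
  100→111: 11 bp
  111→117: 6 bp
  117→28 (wrap): 130-117+28 = 41 bp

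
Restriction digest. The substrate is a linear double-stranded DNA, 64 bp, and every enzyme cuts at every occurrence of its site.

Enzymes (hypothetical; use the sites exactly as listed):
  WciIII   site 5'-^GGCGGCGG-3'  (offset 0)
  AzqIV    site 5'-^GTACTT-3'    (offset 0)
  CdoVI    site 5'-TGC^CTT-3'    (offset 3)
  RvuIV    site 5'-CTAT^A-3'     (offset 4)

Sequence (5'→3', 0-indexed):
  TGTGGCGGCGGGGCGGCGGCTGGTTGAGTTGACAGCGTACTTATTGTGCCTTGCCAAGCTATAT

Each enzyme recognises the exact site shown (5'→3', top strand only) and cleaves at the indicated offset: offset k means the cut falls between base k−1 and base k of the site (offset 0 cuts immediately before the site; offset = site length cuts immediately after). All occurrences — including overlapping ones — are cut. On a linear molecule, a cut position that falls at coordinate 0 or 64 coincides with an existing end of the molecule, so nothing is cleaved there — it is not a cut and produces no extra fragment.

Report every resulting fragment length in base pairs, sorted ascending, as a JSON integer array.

[2,3,8,13,13,25]

Scan for sites:
  WciIII GGCGGCGG/0: at [3, 11] ⇒ [3, 11]
  AzqIV GTACTT/0: at [36] ⇒ [36]
  CdoVI TGCCTT/3: at [46] ⇒ [49]
  RvuIV CTATA/4: at [58] ⇒ [62]

Pooled cuts: [3, 11, 36, 49, 62]

Fragment lengths:
  [0,3): 3 bp
  [3,11): 8 bp
  [11,36): 25 bp
  [36,49): 13 bp
  [49,62): 13 bp
  [62,64): 2 bp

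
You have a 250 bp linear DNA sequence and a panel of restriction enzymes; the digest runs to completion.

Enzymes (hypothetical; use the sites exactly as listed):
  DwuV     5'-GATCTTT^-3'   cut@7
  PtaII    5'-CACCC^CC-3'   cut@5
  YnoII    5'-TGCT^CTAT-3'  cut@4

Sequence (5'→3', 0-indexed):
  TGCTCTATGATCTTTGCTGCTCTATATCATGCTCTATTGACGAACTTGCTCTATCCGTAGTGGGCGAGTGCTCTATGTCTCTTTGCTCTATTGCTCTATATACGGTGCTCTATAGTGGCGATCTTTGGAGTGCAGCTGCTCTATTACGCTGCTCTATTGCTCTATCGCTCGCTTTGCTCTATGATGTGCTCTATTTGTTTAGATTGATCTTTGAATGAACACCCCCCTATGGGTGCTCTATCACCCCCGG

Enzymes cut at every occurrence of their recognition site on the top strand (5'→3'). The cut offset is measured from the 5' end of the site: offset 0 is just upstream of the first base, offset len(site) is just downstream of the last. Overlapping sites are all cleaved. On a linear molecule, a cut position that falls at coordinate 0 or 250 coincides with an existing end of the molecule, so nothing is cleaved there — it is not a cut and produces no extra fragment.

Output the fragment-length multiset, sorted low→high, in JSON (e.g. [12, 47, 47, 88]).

[4,4,6,8,8,9,11,12,12,12,13,13,14,14,15,17,17,17,22,22]

Scan for sites:
  DwuV GATCTTT/7: at [8, 119, 205] ⇒ [15, 126, 212]
  PtaII CACCCCC/5: at [219, 241] ⇒ [224, 246]
  YnoII TGCTCTAT/4: at [0, 17, 29, 46, 68, 83, 91, 105, 136, 149, 157, 174, 186, 233] ⇒ [4, 21, 33, 50, 72, 87, 95, 109, 140, 153, 161, 178, 190, 237]

Pooled cuts: [4, 15, 21, 33, 50, 72, 87, 95, 109, 126, 140, 153, 161, 178, 190, 212, 224, 237, 246]

Fragment lengths:
  [0,4): 4 bp
  [4,15): 11 bp
  [15,21): 6 bp
  [21,33): 12 bp
  [33,50): 17 bp
  [50,72): 22 bp
  [72,87): 15 bp
  [87,95): 8 bp
  [95,109): 14 bp
  [109,126): 17 bp
  [126,140): 14 bp
  [140,153): 13 bp
  [153,161): 8 bp
  [161,178): 17 bp
  [178,190): 12 bp
  [190,212): 22 bp
  [212,224): 12 bp
  [224,237): 13 bp
  [237,246): 9 bp
  [246,250): 4 bp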